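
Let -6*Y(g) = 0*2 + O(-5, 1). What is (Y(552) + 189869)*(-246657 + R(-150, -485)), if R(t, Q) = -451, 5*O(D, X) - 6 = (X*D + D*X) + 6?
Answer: -703771985672/15 ≈ -4.6918e+10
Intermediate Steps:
O(D, X) = 12/5 + 2*D*X/5 (O(D, X) = 6/5 + ((X*D + D*X) + 6)/5 = 6/5 + ((D*X + D*X) + 6)/5 = 6/5 + (2*D*X + 6)/5 = 6/5 + (6 + 2*D*X)/5 = 6/5 + (6/5 + 2*D*X/5) = 12/5 + 2*D*X/5)
Y(g) = -1/15 (Y(g) = -(0*2 + (12/5 + (⅖)*(-5)*1))/6 = -(0 + (12/5 - 2))/6 = -(0 + ⅖)/6 = -⅙*⅖ = -1/15)
(Y(552) + 189869)*(-246657 + R(-150, -485)) = (-1/15 + 189869)*(-246657 - 451) = (2848034/15)*(-247108) = -703771985672/15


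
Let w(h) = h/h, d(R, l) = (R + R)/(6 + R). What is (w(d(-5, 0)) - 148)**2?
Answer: 21609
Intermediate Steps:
d(R, l) = 2*R/(6 + R) (d(R, l) = (2*R)/(6 + R) = 2*R/(6 + R))
w(h) = 1
(w(d(-5, 0)) - 148)**2 = (1 - 148)**2 = (-147)**2 = 21609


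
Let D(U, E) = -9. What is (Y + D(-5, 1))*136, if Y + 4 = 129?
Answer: 15776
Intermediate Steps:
Y = 125 (Y = -4 + 129 = 125)
(Y + D(-5, 1))*136 = (125 - 9)*136 = 116*136 = 15776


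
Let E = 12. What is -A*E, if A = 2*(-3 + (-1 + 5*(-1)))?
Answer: 216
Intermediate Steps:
A = -18 (A = 2*(-3 + (-1 - 5)) = 2*(-3 - 6) = 2*(-9) = -18)
-A*E = -(-18)*12 = -1*(-216) = 216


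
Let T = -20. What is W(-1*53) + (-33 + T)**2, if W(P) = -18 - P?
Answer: 2844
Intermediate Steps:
W(-1*53) + (-33 + T)**2 = (-18 - (-1)*53) + (-33 - 20)**2 = (-18 - 1*(-53)) + (-53)**2 = (-18 + 53) + 2809 = 35 + 2809 = 2844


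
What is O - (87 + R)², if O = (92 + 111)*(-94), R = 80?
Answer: -46971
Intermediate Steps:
O = -19082 (O = 203*(-94) = -19082)
O - (87 + R)² = -19082 - (87 + 80)² = -19082 - 1*167² = -19082 - 1*27889 = -19082 - 27889 = -46971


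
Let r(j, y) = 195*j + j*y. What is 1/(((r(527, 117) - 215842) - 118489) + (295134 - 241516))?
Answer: -1/116289 ≈ -8.5993e-6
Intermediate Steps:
1/(((r(527, 117) - 215842) - 118489) + (295134 - 241516)) = 1/(((527*(195 + 117) - 215842) - 118489) + (295134 - 241516)) = 1/(((527*312 - 215842) - 118489) + 53618) = 1/(((164424 - 215842) - 118489) + 53618) = 1/((-51418 - 118489) + 53618) = 1/(-169907 + 53618) = 1/(-116289) = -1/116289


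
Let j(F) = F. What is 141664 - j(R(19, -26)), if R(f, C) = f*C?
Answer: 142158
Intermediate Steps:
R(f, C) = C*f
141664 - j(R(19, -26)) = 141664 - (-26)*19 = 141664 - 1*(-494) = 141664 + 494 = 142158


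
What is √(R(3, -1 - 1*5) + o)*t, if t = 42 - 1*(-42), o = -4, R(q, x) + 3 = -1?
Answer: 168*I*√2 ≈ 237.59*I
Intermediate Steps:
R(q, x) = -4 (R(q, x) = -3 - 1 = -4)
t = 84 (t = 42 + 42 = 84)
√(R(3, -1 - 1*5) + o)*t = √(-4 - 4)*84 = √(-8)*84 = (2*I*√2)*84 = 168*I*√2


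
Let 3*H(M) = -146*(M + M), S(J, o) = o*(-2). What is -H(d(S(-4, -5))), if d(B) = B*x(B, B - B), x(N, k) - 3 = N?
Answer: 37960/3 ≈ 12653.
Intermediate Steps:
x(N, k) = 3 + N
S(J, o) = -2*o
d(B) = B*(3 + B)
H(M) = -292*M/3 (H(M) = (-146*(M + M))/3 = (-292*M)/3 = -292*M/3)
-H(d(S(-4, -5))) = -(-292)*(-2*(-5))*(3 - 2*(-5))/3 = -(-292)*10*(3 + 10)/3 = -(-292)*10*13/3 = -(-292)*130/3 = -1*(-37960/3) = 37960/3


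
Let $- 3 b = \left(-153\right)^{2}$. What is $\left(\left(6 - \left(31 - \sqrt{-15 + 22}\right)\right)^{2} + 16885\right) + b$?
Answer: $9714 - 50 \sqrt{7} \approx 9581.7$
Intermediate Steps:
$b = -7803$ ($b = - \frac{\left(-153\right)^{2}}{3} = \left(- \frac{1}{3}\right) 23409 = -7803$)
$\left(\left(6 - \left(31 - \sqrt{-15 + 22}\right)\right)^{2} + 16885\right) + b = \left(\left(6 - \left(31 - \sqrt{-15 + 22}\right)\right)^{2} + 16885\right) - 7803 = \left(\left(6 - \left(31 - \sqrt{7}\right)\right)^{2} + 16885\right) - 7803 = \left(\left(-25 + \sqrt{7}\right)^{2} + 16885\right) - 7803 = \left(16885 + \left(-25 + \sqrt{7}\right)^{2}\right) - 7803 = 9082 + \left(-25 + \sqrt{7}\right)^{2}$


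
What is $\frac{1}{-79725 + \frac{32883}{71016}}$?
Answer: $- \frac{23672}{1887239239} \approx -1.2543 \cdot 10^{-5}$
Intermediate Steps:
$\frac{1}{-79725 + \frac{32883}{71016}} = \frac{1}{-79725 + 32883 \cdot \frac{1}{71016}} = \frac{1}{-79725 + \frac{10961}{23672}} = \frac{1}{- \frac{1887239239}{23672}} = - \frac{23672}{1887239239}$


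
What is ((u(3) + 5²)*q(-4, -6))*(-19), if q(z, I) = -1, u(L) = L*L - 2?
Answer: 608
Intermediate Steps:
u(L) = -2 + L² (u(L) = L² - 2 = -2 + L²)
((u(3) + 5²)*q(-4, -6))*(-19) = (((-2 + 3²) + 5²)*(-1))*(-19) = (((-2 + 9) + 25)*(-1))*(-19) = ((7 + 25)*(-1))*(-19) = (32*(-1))*(-19) = -32*(-19) = 608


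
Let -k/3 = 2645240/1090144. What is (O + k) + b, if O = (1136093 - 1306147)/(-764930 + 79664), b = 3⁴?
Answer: 3453589520555/46689913644 ≈ 73.969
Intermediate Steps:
b = 81
k = -991965/136268 (k = -7935720/1090144 = -3*330655/136268 = -991965/136268 ≈ -7.2795)
O = 85027/342633 (O = -170054/(-685266) = -170054*(-1/685266) = 85027/342633 ≈ 0.24816)
(O + k) + b = (85027/342633 - 991965/136268) + 81 = -328293484609/46689913644 + 81 = 3453589520555/46689913644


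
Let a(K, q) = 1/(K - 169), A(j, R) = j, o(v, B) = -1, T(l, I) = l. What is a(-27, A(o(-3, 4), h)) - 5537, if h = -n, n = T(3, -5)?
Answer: -1085253/196 ≈ -5537.0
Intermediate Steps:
n = 3
h = -3 (h = -1*3 = -3)
a(K, q) = 1/(-169 + K)
a(-27, A(o(-3, 4), h)) - 5537 = 1/(-169 - 27) - 5537 = 1/(-196) - 5537 = -1/196 - 5537 = -1085253/196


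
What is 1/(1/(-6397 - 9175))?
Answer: -15572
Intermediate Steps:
1/(1/(-6397 - 9175)) = 1/(1/(-15572)) = 1/(-1/15572) = -15572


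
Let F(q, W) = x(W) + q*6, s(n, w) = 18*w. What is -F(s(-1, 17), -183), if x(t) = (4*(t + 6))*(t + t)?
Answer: -260964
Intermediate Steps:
x(t) = 2*t*(24 + 4*t) (x(t) = (4*(6 + t))*(2*t) = (24 + 4*t)*(2*t) = 2*t*(24 + 4*t))
F(q, W) = 6*q + 8*W*(6 + W) (F(q, W) = 8*W*(6 + W) + q*6 = 8*W*(6 + W) + 6*q = 6*q + 8*W*(6 + W))
-F(s(-1, 17), -183) = -(6*(18*17) + 8*(-183)*(6 - 183)) = -(6*306 + 8*(-183)*(-177)) = -(1836 + 259128) = -1*260964 = -260964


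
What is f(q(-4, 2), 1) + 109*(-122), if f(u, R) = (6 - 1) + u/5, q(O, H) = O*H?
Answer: -66473/5 ≈ -13295.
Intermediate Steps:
q(O, H) = H*O
f(u, R) = 5 + u/5 (f(u, R) = 5 + u*(1/5) = 5 + u/5)
f(q(-4, 2), 1) + 109*(-122) = (5 + (2*(-4))/5) + 109*(-122) = (5 + (1/5)*(-8)) - 13298 = (5 - 8/5) - 13298 = 17/5 - 13298 = -66473/5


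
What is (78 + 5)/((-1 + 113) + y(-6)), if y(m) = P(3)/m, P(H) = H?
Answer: 166/223 ≈ 0.74439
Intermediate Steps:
y(m) = 3/m
(78 + 5)/((-1 + 113) + y(-6)) = (78 + 5)/((-1 + 113) + 3/(-6)) = 83/(112 + 3*(-⅙)) = 83/(112 - ½) = 83/(223/2) = 83*(2/223) = 166/223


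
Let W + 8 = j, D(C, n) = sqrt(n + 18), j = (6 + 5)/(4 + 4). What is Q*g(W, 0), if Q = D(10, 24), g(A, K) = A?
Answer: -53*sqrt(42)/8 ≈ -42.935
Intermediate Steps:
j = 11/8 ≈ 1.3750
D(C, n) = sqrt(18 + n)
W = -53/8 (W = -8 + 11/8 = -53/8 ≈ -6.6250)
Q = sqrt(42) (Q = sqrt(18 + 24) = sqrt(42) ≈ 6.4807)
Q*g(W, 0) = sqrt(42)*(-53/8) = -53*sqrt(42)/8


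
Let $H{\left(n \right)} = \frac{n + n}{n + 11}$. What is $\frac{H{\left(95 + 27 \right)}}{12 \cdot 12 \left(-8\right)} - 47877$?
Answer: $- \frac{1833880669}{38304} \approx -47877.0$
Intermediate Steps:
$H{\left(n \right)} = \frac{2 n}{11 + n}$
$\frac{H{\left(95 + 27 \right)}}{12 \cdot 12 \left(-8\right)} - 47877 = \frac{2 \left(95 + 27\right) \frac{1}{11 + \left(95 + 27\right)}}{12 \cdot 12 \left(-8\right)} - 47877 = \frac{2 \cdot 122 \frac{1}{11 + 122}}{144 \left(-8\right)} - 47877 = \frac{2 \cdot 122 \cdot \frac{1}{133}}{-1152} - 47877 = 2 \cdot 122 \cdot \frac{1}{133} \left(- \frac{1}{1152}\right) - 47877 = \frac{244}{133} \left(- \frac{1}{1152}\right) - 47877 = - \frac{61}{38304} - 47877 = - \frac{1833880669}{38304}$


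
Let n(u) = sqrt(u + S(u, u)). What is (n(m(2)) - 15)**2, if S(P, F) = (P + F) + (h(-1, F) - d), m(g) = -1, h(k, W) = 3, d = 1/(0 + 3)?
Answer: (45 - I*sqrt(3))**2/9 ≈ 224.67 - 17.32*I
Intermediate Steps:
d = 1/3 ≈ 0.33333
S(P, F) = 8/3 + F + P (S(P, F) = (P + F) + (3 - 1*1/3) = (F + P) + (3 - 1/3) = (F + P) + 8/3 = 8/3 + F + P)
n(u) = sqrt(8/3 + 3*u) (n(u) = sqrt(u + (8/3 + u + u)) = sqrt(u + (8/3 + 2*u)) = sqrt(8/3 + 3*u))
(n(m(2)) - 15)**2 = (sqrt(24 + 27*(-1))/3 - 15)**2 = (sqrt(24 - 27)/3 - 15)**2 = (sqrt(-3)/3 - 15)**2 = ((I*sqrt(3))/3 - 15)**2 = (I*sqrt(3)/3 - 15)**2 = (-15 + I*sqrt(3)/3)**2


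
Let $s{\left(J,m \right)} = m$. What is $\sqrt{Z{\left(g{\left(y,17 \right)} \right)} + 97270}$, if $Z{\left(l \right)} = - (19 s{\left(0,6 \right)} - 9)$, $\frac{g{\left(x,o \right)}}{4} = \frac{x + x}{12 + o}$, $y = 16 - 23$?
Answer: $\sqrt{97165} \approx 311.71$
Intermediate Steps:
$y = -7$
$g{\left(x,o \right)} = \frac{8 x}{12 + o}$ ($g{\left(x,o \right)} = 4 \frac{x + x}{12 + o} = 4 \frac{2 x}{12 + o} = \frac{8 x}{12 + o}$)
$Z{\left(l \right)} = -105$ ($Z{\left(l \right)} = - (19 \cdot 6 - 9) = - (114 - 9) = \left(-1\right) 105 = -105$)
$\sqrt{Z{\left(g{\left(y,17 \right)} \right)} + 97270} = \sqrt{-105 + 97270} = \sqrt{97165}$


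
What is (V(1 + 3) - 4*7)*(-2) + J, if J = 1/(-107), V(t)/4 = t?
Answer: 2567/107 ≈ 23.991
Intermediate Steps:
V(t) = 4*t
J = -1/107 ≈ -0.0093458
(V(1 + 3) - 4*7)*(-2) + J = (4*(1 + 3) - 4*7)*(-2) - 1/107 = (4*4 - 28)*(-2) - 1/107 = (16 - 28)*(-2) - 1/107 = -12*(-2) - 1/107 = 24 - 1/107 = 2567/107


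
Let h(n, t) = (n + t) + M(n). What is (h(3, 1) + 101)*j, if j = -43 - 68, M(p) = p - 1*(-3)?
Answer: -12321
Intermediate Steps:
M(p) = 3 + p (M(p) = p + 3 = 3 + p)
h(n, t) = 3 + t + 2*n (h(n, t) = (n + t) + (3 + n) = 3 + t + 2*n)
j = -111
(h(3, 1) + 101)*j = ((3 + 1 + 2*3) + 101)*(-111) = ((3 + 1 + 6) + 101)*(-111) = (10 + 101)*(-111) = 111*(-111) = -12321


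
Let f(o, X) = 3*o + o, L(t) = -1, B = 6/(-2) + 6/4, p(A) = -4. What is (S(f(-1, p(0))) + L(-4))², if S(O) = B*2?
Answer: 16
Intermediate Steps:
B = -3/2 (B = 6*(-½) + 6*(¼) = -3 + 3/2 = -3/2 ≈ -1.5000)
f(o, X) = 4*o
S(O) = -3 (S(O) = -3/2*2 = -3)
(S(f(-1, p(0))) + L(-4))² = (-3 - 1)² = (-4)² = 16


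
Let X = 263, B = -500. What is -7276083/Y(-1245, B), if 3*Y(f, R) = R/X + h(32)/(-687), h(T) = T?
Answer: 3943949857569/351916 ≈ 1.1207e+7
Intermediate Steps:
Y(f, R) = -32/2061 + R/789 (Y(f, R) = (R/263 + 32/(-687))/3 = (R*(1/263) + 32*(-1/687))/3 = (R/263 - 32/687)/3 = (-32/687 + R/263)/3 = -32/2061 + R/789)
-7276083/Y(-1245, B) = -7276083/(-32/2061 + (1/789)*(-500)) = -7276083/(-32/2061 - 500/789) = -7276083/(-351916/542043) = -7276083*(-542043/351916) = 3943949857569/351916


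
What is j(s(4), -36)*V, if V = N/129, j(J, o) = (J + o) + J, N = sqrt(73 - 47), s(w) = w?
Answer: -28*sqrt(26)/129 ≈ -1.1068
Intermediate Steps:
N = sqrt(26) ≈ 5.0990
j(J, o) = o + 2*J
V = sqrt(26)/129 ≈ 0.039527
j(s(4), -36)*V = (-36 + 2*4)*(sqrt(26)/129) = (-36 + 8)*(sqrt(26)/129) = -28*sqrt(26)/129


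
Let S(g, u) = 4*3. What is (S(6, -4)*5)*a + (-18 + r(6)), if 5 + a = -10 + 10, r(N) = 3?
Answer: -315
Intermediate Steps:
a = -5 (a = -5 + (-10 + 10) = -5 + 0 = -5)
S(g, u) = 12
(S(6, -4)*5)*a + (-18 + r(6)) = (12*5)*(-5) + (-18 + 3) = 60*(-5) - 15 = -300 - 15 = -315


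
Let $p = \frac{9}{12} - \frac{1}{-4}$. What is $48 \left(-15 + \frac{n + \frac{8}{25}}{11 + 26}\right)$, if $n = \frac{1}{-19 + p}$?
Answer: $- \frac{1997048}{2775} \approx -719.66$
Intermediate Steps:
$p = 1$ ($p = 9 \cdot \frac{1}{12} - - \frac{1}{4} = \frac{3}{4} + \frac{1}{4} = 1$)
$n = - \frac{1}{18}$ ($n = \frac{1}{-19 + 1} = \frac{1}{-18} = - \frac{1}{18} \approx -0.055556$)
$48 \left(-15 + \frac{n + \frac{8}{25}}{11 + 26}\right) = 48 \left(-15 + \frac{- \frac{1}{18} + \frac{8}{25}}{11 + 26}\right) = 48 \left(-15 + \frac{- \frac{1}{18} + 8 \cdot \frac{1}{25}}{37}\right) = 48 \left(-15 + \left(- \frac{1}{18} + \frac{8}{25}\right) \frac{1}{37}\right) = 48 \left(-15 + \frac{119}{450} \cdot \frac{1}{37}\right) = 48 \left(-15 + \frac{119}{16650}\right) = 48 \left(- \frac{249631}{16650}\right) = - \frac{1997048}{2775}$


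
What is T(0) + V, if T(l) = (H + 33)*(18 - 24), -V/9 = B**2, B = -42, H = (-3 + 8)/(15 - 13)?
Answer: -16089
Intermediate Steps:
H = 5/2 ≈ 2.5000
V = -15876 (V = -9*(-42)**2 = -9*1764 = -15876)
T(l) = -213 (T(l) = (5/2 + 33)*(18 - 24) = (71/2)*(-6) = -213)
T(0) + V = -213 - 15876 = -16089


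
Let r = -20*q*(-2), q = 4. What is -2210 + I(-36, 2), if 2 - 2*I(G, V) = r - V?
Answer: -2288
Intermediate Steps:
r = 160 (r = -20*4*(-2) = -4*20*(-2) = -80*(-2) = 160)
I(G, V) = -79 + V/2 (I(G, V) = 1 - (160 - V)/2 = 1 + (-80 + V/2) = -79 + V/2)
-2210 + I(-36, 2) = -2210 + (-79 + (1/2)*2) = -2210 + (-79 + 1) = -2210 - 78 = -2288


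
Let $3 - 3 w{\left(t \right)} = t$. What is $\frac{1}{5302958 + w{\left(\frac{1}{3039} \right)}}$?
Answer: $\frac{9117}{48347077202} \approx 1.8857 \cdot 10^{-7}$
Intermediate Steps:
$w{\left(t \right)} = 1 - \frac{t}{3}$
$\frac{1}{5302958 + w{\left(\frac{1}{3039} \right)}} = \frac{1}{5302958 + \left(1 - \frac{1}{3 \cdot 3039}\right)} = \frac{1}{5302958 + \left(1 - \frac{1}{9117}\right)} = \frac{1}{5302958 + \frac{9116}{9117}} = \frac{1}{\frac{48347077202}{9117}} = \frac{9117}{48347077202}$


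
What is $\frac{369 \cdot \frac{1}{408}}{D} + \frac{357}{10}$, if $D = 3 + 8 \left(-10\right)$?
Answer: $\frac{1868637}{52360} \approx 35.688$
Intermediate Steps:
$D = -77$ ($D = 3 - 80 = -77$)
$\frac{369 \cdot \frac{1}{408}}{D} + \frac{357}{10} = \frac{369 \cdot \frac{1}{408}}{-77} + \frac{357}{10} = 369 \cdot \frac{1}{408} \left(- \frac{1}{77}\right) + 357 \cdot \frac{1}{10} = \frac{123}{136} \left(- \frac{1}{77}\right) + \frac{357}{10} = - \frac{123}{10472} + \frac{357}{10} = \frac{1868637}{52360}$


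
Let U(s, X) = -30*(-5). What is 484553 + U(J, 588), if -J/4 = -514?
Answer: 484703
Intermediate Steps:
J = 2056 (J = -4*(-514) = 2056)
U(s, X) = 150
484553 + U(J, 588) = 484553 + 150 = 484703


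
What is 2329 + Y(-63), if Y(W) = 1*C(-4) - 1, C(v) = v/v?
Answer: 2329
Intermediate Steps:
C(v) = 1
Y(W) = 0 (Y(W) = 1*1 - 1 = 1 - 1 = 0)
2329 + Y(-63) = 2329 + 0 = 2329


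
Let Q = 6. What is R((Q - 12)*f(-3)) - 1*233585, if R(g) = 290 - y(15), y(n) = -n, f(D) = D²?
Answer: -233280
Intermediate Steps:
R(g) = 305 (R(g) = 290 - (-1)*15 = 290 - 1*(-15) = 290 + 15 = 305)
R((Q - 12)*f(-3)) - 1*233585 = 305 - 1*233585 = 305 - 233585 = -233280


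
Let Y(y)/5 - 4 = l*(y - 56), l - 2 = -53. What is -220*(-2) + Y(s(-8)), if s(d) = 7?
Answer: 12955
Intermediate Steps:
l = -51 (l = 2 - 53 = -51)
Y(y) = 14300 - 255*y (Y(y) = 20 + 5*(-51*(y - 56)) = 20 + 5*(-51*(-56 + y)) = 20 + 5*(2856 - 51*y) = 20 + (14280 - 255*y) = 14300 - 255*y)
-220*(-2) + Y(s(-8)) = -220*(-2) + (14300 - 255*7) = 440 + (14300 - 1785) = 440 + 12515 = 12955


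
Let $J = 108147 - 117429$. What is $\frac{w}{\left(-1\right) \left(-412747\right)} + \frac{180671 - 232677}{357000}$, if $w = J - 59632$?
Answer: $- \frac{23033809241}{73675339500} \approx -0.31264$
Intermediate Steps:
$J = -9282$
$w = -68914$ ($w = -9282 - 59632 = -68914$)
$\frac{w}{\left(-1\right) \left(-412747\right)} + \frac{180671 - 232677}{357000} = - \frac{68914}{\left(-1\right) \left(-412747\right)} + \frac{180671 - 232677}{357000} = - \frac{68914}{412747} + \left(180671 - 232677\right) \frac{1}{357000} = \left(-68914\right) \frac{1}{412747} - \frac{26003}{178500} = - \frac{68914}{412747} - \frac{26003}{178500} = - \frac{23033809241}{73675339500}$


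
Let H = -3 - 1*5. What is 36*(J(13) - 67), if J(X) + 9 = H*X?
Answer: -6480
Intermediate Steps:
H = -8 (H = -3 - 5 = -8)
J(X) = -9 - 8*X
36*(J(13) - 67) = 36*((-9 - 8*13) - 67) = 36*((-9 - 104) - 67) = 36*(-113 - 67) = 36*(-180) = -6480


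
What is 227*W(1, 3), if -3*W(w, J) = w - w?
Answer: 0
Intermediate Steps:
W(w, J) = 0 (W(w, J) = -(w - w)/3 = -⅓*0 = 0)
227*W(1, 3) = 227*0 = 0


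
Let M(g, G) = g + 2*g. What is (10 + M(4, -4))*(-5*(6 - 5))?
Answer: -110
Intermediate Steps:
M(g, G) = 3*g
(10 + M(4, -4))*(-5*(6 - 5)) = (10 + 3*4)*(-5*(6 - 5)) = (10 + 12)*(-5*1) = 22*(-5) = -110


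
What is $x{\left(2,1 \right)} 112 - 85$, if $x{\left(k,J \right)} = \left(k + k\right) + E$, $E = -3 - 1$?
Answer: $-85$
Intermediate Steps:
$E = -4$ ($E = -3 - 1 = -4$)
$x{\left(k,J \right)} = -4 + 2 k$ ($x{\left(k,J \right)} = \left(k + k\right) - 4 = 2 k - 4 = -4 + 2 k$)
$x{\left(2,1 \right)} 112 - 85 = \left(-4 + 2 \cdot 2\right) 112 - 85 = \left(-4 + 4\right) 112 - 85 = 0 \cdot 112 - 85 = 0 - 85 = -85$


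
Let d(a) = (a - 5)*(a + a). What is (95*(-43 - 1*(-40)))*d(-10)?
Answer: -85500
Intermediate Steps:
d(a) = 2*a*(-5 + a) (d(a) = (-5 + a)*(2*a) = 2*a*(-5 + a))
(95*(-43 - 1*(-40)))*d(-10) = (95*(-43 - 1*(-40)))*(2*(-10)*(-5 - 10)) = (95*(-43 + 40))*(2*(-10)*(-15)) = (95*(-3))*300 = -285*300 = -85500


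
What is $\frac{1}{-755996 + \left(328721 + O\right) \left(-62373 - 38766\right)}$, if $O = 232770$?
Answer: $- \frac{1}{56789394245} \approx -1.7609 \cdot 10^{-11}$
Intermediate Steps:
$\frac{1}{-755996 + \left(328721 + O\right) \left(-62373 - 38766\right)} = \frac{1}{-755996 + \left(328721 + 232770\right) \left(-62373 - 38766\right)} = \frac{1}{-755996 + 561491 \left(-101139\right)} = \frac{1}{-755996 - 56788638249} = \frac{1}{-56789394245} = - \frac{1}{56789394245}$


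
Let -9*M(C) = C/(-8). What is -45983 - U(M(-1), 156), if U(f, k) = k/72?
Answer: -275911/6 ≈ -45985.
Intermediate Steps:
M(C) = C/72 (M(C) = -C/(9*(-8)) = -C*(-1)/(9*8) = -(-1)*C/72 = C/72)
U(f, k) = k/72 (U(f, k) = k*(1/72) = k/72)
-45983 - U(M(-1), 156) = -45983 - 156/72 = -45983 - 1*13/6 = -45983 - 13/6 = -275911/6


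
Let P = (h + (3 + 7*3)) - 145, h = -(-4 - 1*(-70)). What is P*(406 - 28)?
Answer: -70686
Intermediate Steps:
h = -66 (h = -(-4 + 70) = -1*66 = -66)
P = -187 (P = (-66 + (3 + 7*3)) - 145 = (-66 + (3 + 21)) - 145 = (-66 + 24) - 145 = -42 - 145 = -187)
P*(406 - 28) = -187*(406 - 28) = -187*378 = -70686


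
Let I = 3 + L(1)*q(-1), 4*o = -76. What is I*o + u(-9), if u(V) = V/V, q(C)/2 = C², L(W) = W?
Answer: -94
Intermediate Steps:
q(C) = 2*C²
u(V) = 1
o = -19 (o = (¼)*(-76) = -19)
I = 5 (I = 3 + 1*(2*(-1)²) = 3 + 1*(2*1) = 3 + 1*2 = 3 + 2 = 5)
I*o + u(-9) = 5*(-19) + 1 = -95 + 1 = -94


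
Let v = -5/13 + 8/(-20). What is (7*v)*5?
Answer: -357/13 ≈ -27.462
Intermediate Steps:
v = -51/65 (v = -5*1/13 + 8*(-1/20) = -5/13 - ⅖ = -51/65 ≈ -0.78462)
(7*v)*5 = (7*(-51/65))*5 = -357/65*5 = -357/13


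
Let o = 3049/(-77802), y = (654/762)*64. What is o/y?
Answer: -387223/542746752 ≈ -0.00071345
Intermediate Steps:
y = 6976/127 (y = (654*(1/762))*64 = (109/127)*64 = 6976/127 ≈ 54.929)
o = -3049/77802 (o = 3049*(-1/77802) = -3049/77802 ≈ -0.039189)
o/y = -3049/(77802*6976/127) = -3049/77802*127/6976 = -387223/542746752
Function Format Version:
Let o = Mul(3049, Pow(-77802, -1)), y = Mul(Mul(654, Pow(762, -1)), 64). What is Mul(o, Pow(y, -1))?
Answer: Rational(-387223, 542746752) ≈ -0.00071345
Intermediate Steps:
y = Rational(6976, 127) (y = Mul(Mul(654, Rational(1, 762)), 64) = Mul(Rational(109, 127), 64) = Rational(6976, 127) ≈ 54.929)
o = Rational(-3049, 77802) (o = Mul(3049, Rational(-1, 77802)) = Rational(-3049, 77802) ≈ -0.039189)
Mul(o, Pow(y, -1)) = Mul(Rational(-3049, 77802), Pow(Rational(6976, 127), -1)) = Mul(Rational(-3049, 77802), Rational(127, 6976)) = Rational(-387223, 542746752)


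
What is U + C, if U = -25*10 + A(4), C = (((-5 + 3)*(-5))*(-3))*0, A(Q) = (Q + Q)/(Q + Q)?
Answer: -249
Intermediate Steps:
A(Q) = 1 (A(Q) = (2*Q)/((2*Q)) = (2*Q)*(1/(2*Q)) = 1)
C = 0 (C = (-2*(-5)*(-3))*0 = (10*(-3))*0 = -30*0 = 0)
U = -249 (U = -25*10 + 1 = -250 + 1 = -249)
U + C = -249 + 0 = -249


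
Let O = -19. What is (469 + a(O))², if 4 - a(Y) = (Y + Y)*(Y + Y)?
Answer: 942841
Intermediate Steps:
a(Y) = 4 - 4*Y² (a(Y) = 4 - (Y + Y)*(Y + Y) = 4 - 2*Y*2*Y = 4 - 4*Y²)
(469 + a(O))² = (469 + (4 - 4*(-19)²))² = (469 + (4 - 4*361))² = (469 + (4 - 1444))² = (469 - 1440)² = (-971)² = 942841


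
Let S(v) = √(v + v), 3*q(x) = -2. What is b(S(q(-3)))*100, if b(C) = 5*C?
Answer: 1000*I*√3/3 ≈ 577.35*I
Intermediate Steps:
q(x) = -⅔ (q(x) = (⅓)*(-2) = -⅔)
S(v) = √2*√v (S(v) = √(2*v) = √2*√v)
b(S(q(-3)))*100 = (5*(√2*√(-⅔)))*100 = (5*(√2*(I*√6/3)))*100 = (5*(2*I*√3/3))*100 = (10*I*√3/3)*100 = 1000*I*√3/3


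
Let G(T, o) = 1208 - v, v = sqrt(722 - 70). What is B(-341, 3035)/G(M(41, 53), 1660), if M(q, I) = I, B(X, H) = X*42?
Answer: -46508/3921 - 77*sqrt(163)/3921 ≈ -12.112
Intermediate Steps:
B(X, H) = 42*X
v = 2*sqrt(163) (v = sqrt(652) = 2*sqrt(163) ≈ 25.534)
G(T, o) = 1208 - 2*sqrt(163)
B(-341, 3035)/G(M(41, 53), 1660) = (42*(-341))/(1208 - 2*sqrt(163)) = -14322/(1208 - 2*sqrt(163))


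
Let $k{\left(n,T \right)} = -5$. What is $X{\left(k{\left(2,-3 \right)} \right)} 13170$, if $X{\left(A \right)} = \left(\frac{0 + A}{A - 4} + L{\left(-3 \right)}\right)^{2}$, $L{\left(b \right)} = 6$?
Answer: $\frac{15281590}{27} \approx 5.6599 \cdot 10^{5}$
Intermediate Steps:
$X{\left(A \right)} = \left(6 + \frac{A}{-4 + A}\right)^{2}$ ($X{\left(A \right)} = \left(\frac{0 + A}{A - 4} + 6\right)^{2} = \left(\frac{A}{-4 + A} + 6\right)^{2} = \left(6 + \frac{A}{-4 + A}\right)^{2}$)
$X{\left(k{\left(2,-3 \right)} \right)} 13170 = \frac{\left(-24 + 7 \left(-5\right)\right)^{2}}{\left(-4 - 5\right)^{2}} \cdot 13170 = \frac{\left(-24 - 35\right)^{2}}{81} \cdot 13170 = \left(-59\right)^{2} \cdot \frac{1}{81} \cdot 13170 = 3481 \cdot \frac{1}{81} \cdot 13170 = \frac{3481}{81} \cdot 13170 = \frac{15281590}{27}$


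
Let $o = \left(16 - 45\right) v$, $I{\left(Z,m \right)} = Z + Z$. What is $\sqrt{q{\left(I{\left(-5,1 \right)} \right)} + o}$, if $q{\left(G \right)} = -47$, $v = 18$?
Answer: $i \sqrt{569} \approx 23.854 i$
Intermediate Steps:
$I{\left(Z,m \right)} = 2 Z$
$o = -522$ ($o = \left(16 - 45\right) 18 = \left(-29\right) 18 = -522$)
$\sqrt{q{\left(I{\left(-5,1 \right)} \right)} + o} = \sqrt{-47 - 522} = \sqrt{-569} = i \sqrt{569}$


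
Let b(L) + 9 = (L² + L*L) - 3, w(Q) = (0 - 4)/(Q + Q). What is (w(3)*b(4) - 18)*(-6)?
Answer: 188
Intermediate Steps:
w(Q) = -2/Q (w(Q) = -4*1/(2*Q) = -2/Q)
b(L) = -12 + 2*L² (b(L) = -9 + ((L² + L*L) - 3) = -9 + ((L² + L²) - 3) = -9 + (2*L² - 3) = -9 + (-3 + 2*L²) = -12 + 2*L²)
(w(3)*b(4) - 18)*(-6) = ((-2/3)*(-12 + 2*4²) - 18)*(-6) = ((-2*⅓)*(-12 + 2*16) - 18)*(-6) = (-2*(-12 + 32)/3 - 18)*(-6) = (-⅔*20 - 18)*(-6) = (-40/3 - 18)*(-6) = -94/3*(-6) = 188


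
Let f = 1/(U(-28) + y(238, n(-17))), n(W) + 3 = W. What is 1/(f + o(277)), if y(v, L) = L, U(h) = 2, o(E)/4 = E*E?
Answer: 18/5524487 ≈ 3.2582e-6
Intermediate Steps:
o(E) = 4*E² (o(E) = 4*(E*E) = 4*E²)
n(W) = -3 + W
f = -1/18 (f = 1/(2 + (-3 - 17)) = 1/(2 - 20) = 1/(-18) = -1/18 ≈ -0.055556)
1/(f + o(277)) = 1/(-1/18 + 4*277²) = 1/(-1/18 + 4*76729) = 1/(-1/18 + 306916) = 1/(5524487/18) = 18/5524487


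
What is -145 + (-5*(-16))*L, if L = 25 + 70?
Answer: 7455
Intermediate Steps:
L = 95
-145 + (-5*(-16))*L = -145 - 5*(-16)*95 = -145 + 80*95 = -145 + 7600 = 7455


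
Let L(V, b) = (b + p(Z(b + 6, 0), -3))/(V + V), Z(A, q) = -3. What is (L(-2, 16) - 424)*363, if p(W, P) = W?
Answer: -620367/4 ≈ -1.5509e+5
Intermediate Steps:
L(V, b) = (-3 + b)/(2*V) (L(V, b) = (b - 3)/(V + V) = (-3 + b)/((2*V)) = (-3 + b)*(1/(2*V)) = (-3 + b)/(2*V))
(L(-2, 16) - 424)*363 = ((½)*(-3 + 16)/(-2) - 424)*363 = ((½)*(-½)*13 - 424)*363 = (-13/4 - 424)*363 = -1709/4*363 = -620367/4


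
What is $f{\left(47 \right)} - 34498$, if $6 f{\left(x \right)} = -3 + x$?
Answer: $- \frac{103472}{3} \approx -34491.0$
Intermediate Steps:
$f{\left(x \right)} = - \frac{1}{2} + \frac{x}{6}$ ($f{\left(x \right)} = \frac{-3 + x}{6} = - \frac{1}{2} + \frac{x}{6}$)
$f{\left(47 \right)} - 34498 = \left(- \frac{1}{2} + \frac{1}{6} \cdot 47\right) - 34498 = \left(- \frac{1}{2} + \frac{47}{6}\right) - 34498 = \frac{22}{3} - 34498 = - \frac{103472}{3}$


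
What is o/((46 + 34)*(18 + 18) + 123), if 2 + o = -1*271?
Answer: -1/11 ≈ -0.090909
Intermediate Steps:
o = -273 (o = -2 - 1*271 = -2 - 271 = -273)
o/((46 + 34)*(18 + 18) + 123) = -273/((46 + 34)*(18 + 18) + 123) = -273/(80*36 + 123) = -273/(2880 + 123) = -273/3003 = -273*1/3003 = -1/11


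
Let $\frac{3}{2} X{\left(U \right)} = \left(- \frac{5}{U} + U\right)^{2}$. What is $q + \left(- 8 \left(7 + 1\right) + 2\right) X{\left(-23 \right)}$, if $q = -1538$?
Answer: $- \frac{36488230}{1587} \approx -22992.0$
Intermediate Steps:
$X{\left(U \right)} = \frac{2 \left(U - \frac{5}{U}\right)^{2}}{3}$ ($X{\left(U \right)} = \frac{2 \left(- \frac{5}{U} + U\right)^{2}}{3} = \frac{2 \left(U - \frac{5}{U}\right)^{2}}{3}$)
$q + \left(- 8 \left(7 + 1\right) + 2\right) X{\left(-23 \right)} = -1538 + \left(- 8 \left(7 + 1\right) + 2\right) \frac{2 \left(-5 + \left(-23\right)^{2}\right)^{2}}{3 \cdot 529} = -1538 + \left(\left(-8\right) 8 + 2\right) \frac{2}{3} \cdot \frac{1}{529} \left(-5 + 529\right)^{2} = -1538 + \left(-64 + 2\right) \frac{2}{3} \cdot \frac{1}{529} \cdot 524^{2} = -1538 - 62 \cdot \frac{2}{3} \cdot \frac{1}{529} \cdot 274576 = -1538 - \frac{34047424}{1587} = - \frac{36488230}{1587}$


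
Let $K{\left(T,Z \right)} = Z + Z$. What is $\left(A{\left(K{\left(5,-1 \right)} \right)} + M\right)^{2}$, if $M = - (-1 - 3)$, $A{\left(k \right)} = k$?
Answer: $4$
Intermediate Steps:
$K{\left(T,Z \right)} = 2 Z$
$M = 4$ ($M = \left(-1\right) \left(-4\right) = 4$)
$\left(A{\left(K{\left(5,-1 \right)} \right)} + M\right)^{2} = \left(2 \left(-1\right) + 4\right)^{2} = \left(-2 + 4\right)^{2} = 2^{2} = 4$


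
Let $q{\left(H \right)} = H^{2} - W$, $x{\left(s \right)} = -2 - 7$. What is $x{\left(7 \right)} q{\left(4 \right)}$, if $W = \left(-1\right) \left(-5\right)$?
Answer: $-99$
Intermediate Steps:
$x{\left(s \right)} = -9$
$W = 5$
$q{\left(H \right)} = -5 + H^{2}$ ($q{\left(H \right)} = H^{2} - 5 = -5 + H^{2}$)
$x{\left(7 \right)} q{\left(4 \right)} = - 9 \left(-5 + 4^{2}\right) = - 9 \left(-5 + 16\right) = \left(-9\right) 11 = -99$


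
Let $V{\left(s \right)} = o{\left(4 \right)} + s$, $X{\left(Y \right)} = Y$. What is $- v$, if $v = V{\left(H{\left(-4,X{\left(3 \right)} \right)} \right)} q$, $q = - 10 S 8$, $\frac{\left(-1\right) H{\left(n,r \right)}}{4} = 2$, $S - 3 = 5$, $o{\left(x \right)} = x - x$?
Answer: $-5120$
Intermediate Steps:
$o{\left(x \right)} = 0$
$S = 8$ ($S = 3 + 5 = 8$)
$H{\left(n,r \right)} = -8$ ($H{\left(n,r \right)} = \left(-4\right) 2 = -8$)
$V{\left(s \right)} = s$ ($V{\left(s \right)} = 0 + s = s$)
$q = -640$ ($q = \left(-10\right) 8 \cdot 8 = \left(-80\right) 8 = -640$)
$v = 5120$ ($v = \left(-8\right) \left(-640\right) = 5120$)
$- v = \left(-1\right) 5120 = -5120$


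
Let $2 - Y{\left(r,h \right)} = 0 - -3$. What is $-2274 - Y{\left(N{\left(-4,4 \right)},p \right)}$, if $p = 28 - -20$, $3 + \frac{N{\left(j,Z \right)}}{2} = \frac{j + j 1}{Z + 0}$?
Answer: $-2273$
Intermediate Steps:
$N{\left(j,Z \right)} = -6 + \frac{4 j}{Z}$ ($N{\left(j,Z \right)} = -6 + 2 \frac{j + j 1}{Z + 0} = -6 + 2 \frac{j + j}{Z} = -6 + 2 \frac{2 j}{Z} = -6 + \frac{4 j}{Z}$)
$p = 48$ ($p = 28 + 20 = 48$)
$Y{\left(r,h \right)} = -1$ ($Y{\left(r,h \right)} = 2 - \left(0 - -3\right) = 2 - \left(0 + 3\right) = 2 - 3 = -1$)
$-2274 - Y{\left(N{\left(-4,4 \right)},p \right)} = -2274 - -1 = -2274 + 1 = -2273$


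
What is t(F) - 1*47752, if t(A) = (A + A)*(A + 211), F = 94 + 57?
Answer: 61572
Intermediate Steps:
F = 151
t(A) = 2*A*(211 + A) (t(A) = (2*A)*(211 + A) = 2*A*(211 + A))
t(F) - 1*47752 = 2*151*(211 + 151) - 1*47752 = 2*151*362 - 47752 = 109324 - 47752 = 61572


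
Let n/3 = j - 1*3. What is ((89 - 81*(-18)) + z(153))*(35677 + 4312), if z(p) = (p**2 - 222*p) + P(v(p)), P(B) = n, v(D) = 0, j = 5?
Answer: -360060956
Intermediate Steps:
n = 6 (n = 3*(5 - 1*3) = 3*(5 - 3) = 3*2 = 6)
P(B) = 6
z(p) = 6 + p**2 - 222*p (z(p) = (p**2 - 222*p) + 6 = 6 + p**2 - 222*p)
((89 - 81*(-18)) + z(153))*(35677 + 4312) = ((89 - 81*(-18)) + (6 + 153**2 - 222*153))*(35677 + 4312) = ((89 + 1458) + (6 + 23409 - 33966))*39989 = (1547 - 10551)*39989 = -9004*39989 = -360060956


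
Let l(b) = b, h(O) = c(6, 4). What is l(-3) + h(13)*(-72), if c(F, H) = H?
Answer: -291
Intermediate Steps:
h(O) = 4
l(-3) + h(13)*(-72) = -3 + 4*(-72) = -3 - 288 = -291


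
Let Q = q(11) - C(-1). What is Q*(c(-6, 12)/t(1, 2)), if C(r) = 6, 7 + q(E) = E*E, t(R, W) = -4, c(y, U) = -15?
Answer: 405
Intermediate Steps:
q(E) = -7 + E**2 (q(E) = -7 + E*E = -7 + E**2)
Q = 108 (Q = (-7 + 11**2) - 1*6 = (-7 + 121) - 6 = 114 - 6 = 108)
Q*(c(-6, 12)/t(1, 2)) = 108*(-15/(-4)) = 108*(-15*(-1/4)) = 108*(15/4) = 405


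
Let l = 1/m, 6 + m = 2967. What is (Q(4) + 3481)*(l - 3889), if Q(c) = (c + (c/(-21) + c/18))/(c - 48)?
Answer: -2525279501536/186543 ≈ -1.3537e+7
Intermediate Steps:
m = 2961 (m = -6 + 2967 = 2961)
l = 1/2961 ≈ 0.00033772
Q(c) = 127*c/(126*(-48 + c)) (Q(c) = (c + (c*(-1/21) + c*(1/18)))/(-48 + c) = (c + (-c/21 + c/18))/(-48 + c) = (c + c/126)/(-48 + c) = (127*c/126)/(-48 + c) = 127*c/(126*(-48 + c)))
(Q(4) + 3481)*(l - 3889) = ((127/126)*4/(-48 + 4) + 3481)*(1/2961 - 3889) = ((127/126)*4/(-44) + 3481)*(-11515328/2961) = ((127/126)*4*(-1/44) + 3481)*(-11515328/2961) = (-127/1386 + 3481)*(-11515328/2961) = (4824539/1386)*(-11515328/2961) = -2525279501536/186543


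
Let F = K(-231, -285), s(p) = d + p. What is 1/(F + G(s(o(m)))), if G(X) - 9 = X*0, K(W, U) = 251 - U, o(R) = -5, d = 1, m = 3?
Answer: 1/545 ≈ 0.0018349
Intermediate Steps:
s(p) = 1 + p
G(X) = 9 (G(X) = 9 + X*0 = 9 + 0 = 9)
F = 536 (F = 251 - 1*(-285) = 251 + 285 = 536)
1/(F + G(s(o(m)))) = 1/(536 + 9) = 1/545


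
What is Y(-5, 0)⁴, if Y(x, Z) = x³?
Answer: 244140625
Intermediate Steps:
Y(-5, 0)⁴ = ((-5)³)⁴ = (-125)⁴ = 244140625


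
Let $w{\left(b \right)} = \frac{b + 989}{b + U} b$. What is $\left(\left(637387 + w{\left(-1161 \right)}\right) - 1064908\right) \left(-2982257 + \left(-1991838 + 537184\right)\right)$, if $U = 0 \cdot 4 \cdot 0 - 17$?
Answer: $\frac{1117700985490365}{589} \approx 1.8976 \cdot 10^{12}$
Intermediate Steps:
$U = -17$ ($U = 0 \cdot 0 - 17 = 0 - 17 = -17$)
$w{\left(b \right)} = \frac{b \left(989 + b\right)}{-17 + b}$ ($w{\left(b \right)} = \frac{b + 989}{b - 17} b = \frac{989 + b}{-17 + b} b = \frac{b \left(989 + b\right)}{-17 + b}$)
$\left(\left(637387 + w{\left(-1161 \right)}\right) - 1064908\right) \left(-2982257 + \left(-1991838 + 537184\right)\right) = \left(\left(637387 - \frac{1161 \left(989 - 1161\right)}{-17 - 1161}\right) - 1064908\right) \left(-2982257 + \left(-1991838 + 537184\right)\right) = \left(\left(637387 - 1161 \frac{1}{-1178} \left(-172\right)\right) - 1064908\right) \left(-2982257 - 1454654\right) = \left(\left(637387 - \left(- \frac{1161}{1178}\right) \left(-172\right)\right) - 1064908\right) \left(-4436911\right) = \left(\left(637387 - \frac{99846}{589}\right) - 1064908\right) \left(-4436911\right) = \left(\frac{375321097}{589} - 1064908\right) \left(-4436911\right) = \left(- \frac{251909715}{589}\right) \left(-4436911\right) = \frac{1117700985490365}{589}$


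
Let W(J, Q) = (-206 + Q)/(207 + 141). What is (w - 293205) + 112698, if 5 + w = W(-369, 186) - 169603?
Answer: -30460010/87 ≈ -3.5012e+5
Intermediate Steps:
W(J, Q) = -103/174 + Q/348 (W(J, Q) = (-206 + Q)/348 = (-206 + Q)*(1/348) = -103/174 + Q/348)
w = -14755901/87 (w = -5 + ((-103/174 + (1/348)*186) - 169603) = -5 + ((-103/174 + 31/58) - 169603) = -5 + (-5/87 - 169603) = -5 - 14755466/87 = -14755901/87 ≈ -1.6961e+5)
(w - 293205) + 112698 = (-14755901/87 - 293205) + 112698 = -40264736/87 + 112698 = -30460010/87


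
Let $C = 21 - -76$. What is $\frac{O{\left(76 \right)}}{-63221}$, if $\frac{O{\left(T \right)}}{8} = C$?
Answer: $- \frac{776}{63221} \approx -0.012274$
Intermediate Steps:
$C = 97$ ($C = 21 + 76 = 97$)
$O{\left(T \right)} = 776$ ($O{\left(T \right)} = 8 \cdot 97 = 776$)
$\frac{O{\left(76 \right)}}{-63221} = \frac{776}{-63221} = 776 \left(- \frac{1}{63221}\right) = - \frac{776}{63221}$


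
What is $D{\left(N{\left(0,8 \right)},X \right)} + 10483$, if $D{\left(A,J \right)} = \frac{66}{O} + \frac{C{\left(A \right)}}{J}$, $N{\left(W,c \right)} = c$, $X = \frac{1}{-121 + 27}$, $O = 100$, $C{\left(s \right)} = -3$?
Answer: $\frac{538283}{50} \approx 10766.0$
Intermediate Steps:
$X = - \frac{1}{94}$ ($X = \frac{1}{-94} = - \frac{1}{94} \approx -0.010638$)
$D{\left(A,J \right)} = \frac{33}{50} - \frac{3}{J}$ ($D{\left(A,J \right)} = \frac{66}{100} - \frac{3}{J} = 66 \cdot \frac{1}{100} - \frac{3}{J} = \frac{33}{50} - \frac{3}{J}$)
$D{\left(N{\left(0,8 \right)},X \right)} + 10483 = \left(\frac{33}{50} - \frac{3}{- \frac{1}{94}}\right) + 10483 = \left(\frac{33}{50} - -282\right) + 10483 = \left(\frac{33}{50} + 282\right) + 10483 = \frac{14133}{50} + 10483 = \frac{538283}{50}$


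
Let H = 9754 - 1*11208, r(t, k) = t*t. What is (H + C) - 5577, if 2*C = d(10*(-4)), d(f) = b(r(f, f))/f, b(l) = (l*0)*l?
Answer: -7031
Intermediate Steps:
r(t, k) = t²
b(l) = 0 (b(l) = 0*l = 0)
d(f) = 0 (d(f) = 0/f = 0)
H = -1454 (H = 9754 - 11208 = -1454)
C = 0 (C = (½)*0 = 0)
(H + C) - 5577 = (-1454 + 0) - 5577 = -1454 - 5577 = -7031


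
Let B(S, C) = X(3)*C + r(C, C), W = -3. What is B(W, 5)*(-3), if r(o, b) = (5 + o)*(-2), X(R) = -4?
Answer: 120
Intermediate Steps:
r(o, b) = -10 - 2*o
B(S, C) = -10 - 6*C (B(S, C) = -4*C + (-10 - 2*C) = -10 - 6*C)
B(W, 5)*(-3) = (-10 - 6*5)*(-3) = (-10 - 30)*(-3) = -40*(-3) = 120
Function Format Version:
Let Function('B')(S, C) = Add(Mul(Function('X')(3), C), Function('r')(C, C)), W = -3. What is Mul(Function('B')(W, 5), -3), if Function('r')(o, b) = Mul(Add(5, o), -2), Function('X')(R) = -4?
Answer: 120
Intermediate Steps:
Function('r')(o, b) = Add(-10, Mul(-2, o))
Function('B')(S, C) = Add(-10, Mul(-6, C)) (Function('B')(S, C) = Add(Mul(-4, C), Add(-10, Mul(-2, C))) = Add(-10, Mul(-6, C)))
Mul(Function('B')(W, 5), -3) = Mul(Add(-10, Mul(-6, 5)), -3) = Mul(Add(-10, -30), -3) = Mul(-40, -3) = 120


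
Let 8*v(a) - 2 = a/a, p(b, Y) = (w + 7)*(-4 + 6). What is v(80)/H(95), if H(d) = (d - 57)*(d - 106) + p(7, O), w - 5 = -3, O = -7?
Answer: -3/3200 ≈ -0.00093750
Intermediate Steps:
w = 2 (w = 5 - 3 = 2)
p(b, Y) = 18 (p(b, Y) = (2 + 7)*(-4 + 6) = 9*2 = 18)
v(a) = 3/8 (v(a) = ¼ + (a/a)/8 = ¼ + (⅛)*1 = ¼ + ⅛ = 3/8)
H(d) = 18 + (-106 + d)*(-57 + d) (H(d) = (d - 57)*(d - 106) + 18 = (-57 + d)*(-106 + d) + 18 = (-106 + d)*(-57 + d) + 18 = 18 + (-106 + d)*(-57 + d))
v(80)/H(95) = 3/(8*(6060 + 95² - 163*95)) = 3/(8*(6060 + 9025 - 15485)) = (3/8)/(-400) = (3/8)*(-1/400) = -3/3200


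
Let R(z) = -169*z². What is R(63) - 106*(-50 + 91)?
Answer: -675107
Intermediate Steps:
R(63) - 106*(-50 + 91) = -169*63² - 106*(-50 + 91) = -169*3969 - 106*41 = -670761 - 1*4346 = -670761 - 4346 = -675107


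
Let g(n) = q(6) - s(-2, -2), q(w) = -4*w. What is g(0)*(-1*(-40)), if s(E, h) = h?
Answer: -880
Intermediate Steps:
g(n) = -22 (g(n) = -4*6 - 1*(-2) = -24 + 2 = -22)
g(0)*(-1*(-40)) = -(-22)*(-40) = -22*40 = -880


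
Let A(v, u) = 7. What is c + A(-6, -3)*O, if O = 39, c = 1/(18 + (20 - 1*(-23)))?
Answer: 16654/61 ≈ 273.02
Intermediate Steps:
c = 1/61 (c = 1/(18 + (20 + 23)) = 1/(18 + 43) = 1/61 ≈ 0.016393)
c + A(-6, -3)*O = 1/61 + 7*39 = 1/61 + 273 = 16654/61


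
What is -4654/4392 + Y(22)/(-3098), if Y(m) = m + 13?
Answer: -3642953/3401604 ≈ -1.0710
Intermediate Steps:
Y(m) = 13 + m
-4654/4392 + Y(22)/(-3098) = -4654/4392 + (13 + 22)/(-3098) = -4654*1/4392 + 35*(-1/3098) = -2327/2196 - 35/3098 = -3642953/3401604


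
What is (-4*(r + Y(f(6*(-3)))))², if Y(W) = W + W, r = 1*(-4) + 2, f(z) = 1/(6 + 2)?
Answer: 49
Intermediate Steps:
f(z) = ⅛ (f(z) = 1/8 = ⅛)
r = -2 (r = -4 + 2 = -2)
Y(W) = 2*W
(-4*(r + Y(f(6*(-3)))))² = (-4*(-2 + 2*(⅛)))² = (-4*(-2 + ¼))² = (-4*(-7/4))² = 7² = 49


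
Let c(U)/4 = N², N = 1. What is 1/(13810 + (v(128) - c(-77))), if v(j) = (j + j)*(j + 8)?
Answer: 1/48622 ≈ 2.0567e-5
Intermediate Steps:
v(j) = 2*j*(8 + j) (v(j) = (2*j)*(8 + j) = 2*j*(8 + j))
c(U) = 4 (c(U) = 4*1² = 4*1 = 4)
1/(13810 + (v(128) - c(-77))) = 1/(13810 + (2*128*(8 + 128) - 1*4)) = 1/(13810 + (2*128*136 - 4)) = 1/(13810 + (34816 - 4)) = 1/(13810 + 34812) = 1/48622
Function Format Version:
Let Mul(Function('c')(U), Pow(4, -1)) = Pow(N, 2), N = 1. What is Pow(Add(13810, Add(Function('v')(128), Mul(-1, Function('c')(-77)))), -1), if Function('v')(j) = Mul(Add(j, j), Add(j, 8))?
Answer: Rational(1, 48622) ≈ 2.0567e-5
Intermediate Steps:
Function('v')(j) = Mul(2, j, Add(8, j)) (Function('v')(j) = Mul(Mul(2, j), Add(8, j)) = Mul(2, j, Add(8, j)))
Function('c')(U) = 4 (Function('c')(U) = Mul(4, Pow(1, 2)) = Mul(4, 1) = 4)
Pow(Add(13810, Add(Function('v')(128), Mul(-1, Function('c')(-77)))), -1) = Pow(Add(13810, Add(Mul(2, 128, Add(8, 128)), Mul(-1, 4))), -1) = Pow(Add(13810, Add(Mul(2, 128, 136), -4)), -1) = Pow(Add(13810, Add(34816, -4)), -1) = Pow(Add(13810, 34812), -1) = Pow(48622, -1) = Rational(1, 48622)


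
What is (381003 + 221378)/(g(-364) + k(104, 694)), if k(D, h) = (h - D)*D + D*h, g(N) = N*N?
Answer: 46337/20464 ≈ 2.2643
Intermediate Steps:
g(N) = N**2
k(D, h) = D*h + D*(h - D) (k(D, h) = D*(h - D) + D*h = D*h + D*(h - D))
(381003 + 221378)/(g(-364) + k(104, 694)) = (381003 + 221378)/((-364)**2 + 104*(-1*104 + 2*694)) = 602381/(132496 + 104*(-104 + 1388)) = 602381/(132496 + 104*1284) = 602381/(132496 + 133536) = 602381/266032 = 602381*(1/266032) = 46337/20464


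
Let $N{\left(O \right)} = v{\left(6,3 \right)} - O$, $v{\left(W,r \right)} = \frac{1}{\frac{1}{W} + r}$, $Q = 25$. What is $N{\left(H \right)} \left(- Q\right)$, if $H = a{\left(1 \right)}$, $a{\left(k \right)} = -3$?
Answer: $- \frac{1575}{19} \approx -82.895$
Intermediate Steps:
$v{\left(W,r \right)} = \frac{1}{r + \frac{1}{W}}$
$H = -3$
$N{\left(O \right)} = \frac{6}{19} - O$ ($N{\left(O \right)} = \frac{6}{1 + 6 \cdot 3} - O = \frac{6}{1 + 18} - O = \frac{6}{19} - O$)
$N{\left(H \right)} \left(- Q\right) = \left(\frac{6}{19} - -3\right) \left(\left(-1\right) 25\right) = \left(\frac{6}{19} + 3\right) \left(-25\right) = \frac{63}{19} \left(-25\right) = - \frac{1575}{19}$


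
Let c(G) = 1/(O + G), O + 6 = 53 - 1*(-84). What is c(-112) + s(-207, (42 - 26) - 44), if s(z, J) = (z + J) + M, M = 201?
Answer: -645/19 ≈ -33.947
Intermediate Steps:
O = 131 (O = -6 + (53 - 1*(-84)) = -6 + (53 + 84) = -6 + 137 = 131)
s(z, J) = 201 + J + z (s(z, J) = (z + J) + 201 = (J + z) + 201 = 201 + J + z)
c(G) = 1/(131 + G)
c(-112) + s(-207, (42 - 26) - 44) = 1/(131 - 112) + (201 + ((42 - 26) - 44) - 207) = 1/19 + (201 + (16 - 44) - 207) = 1/19 + (201 - 28 - 207) = 1/19 - 34 = -645/19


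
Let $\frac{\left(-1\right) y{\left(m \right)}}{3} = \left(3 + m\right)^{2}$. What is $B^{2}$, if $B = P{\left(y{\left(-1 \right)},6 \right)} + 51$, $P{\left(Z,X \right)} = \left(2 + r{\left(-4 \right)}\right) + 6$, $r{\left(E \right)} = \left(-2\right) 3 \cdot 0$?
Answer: $3481$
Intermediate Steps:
$y{\left(m \right)} = - 3 \left(3 + m\right)^{2}$
$r{\left(E \right)} = 0$ ($r{\left(E \right)} = \left(-6\right) 0 = 0$)
$P{\left(Z,X \right)} = 8$ ($P{\left(Z,X \right)} = \left(2 + 0\right) + 6 = 2 + 6 = 8$)
$B = 59$ ($B = 8 + 51 = 59$)
$B^{2} = 59^{2} = 3481$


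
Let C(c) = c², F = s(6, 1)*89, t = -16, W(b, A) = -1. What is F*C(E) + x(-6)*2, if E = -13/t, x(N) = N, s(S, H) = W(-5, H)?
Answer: -18113/256 ≈ -70.754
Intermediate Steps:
s(S, H) = -1
F = -89 (F = -1*89 = -89)
E = 13/16 (E = -13/(-16) = -13*(-1/16) = 13/16 ≈ 0.81250)
F*C(E) + x(-6)*2 = -89*(13/16)² - 6*2 = -89*169/256 - 12 = -15041/256 - 12 = -18113/256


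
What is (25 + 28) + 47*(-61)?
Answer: -2814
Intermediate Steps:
(25 + 28) + 47*(-61) = 53 - 2867 = -2814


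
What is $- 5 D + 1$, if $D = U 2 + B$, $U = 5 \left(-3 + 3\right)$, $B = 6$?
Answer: $-29$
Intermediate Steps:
$U = 0$ ($U = 5 \cdot 0 = 0$)
$D = 6$ ($D = 0 \cdot 2 + 6 = 0 + 6 = 6$)
$- 5 D + 1 = \left(-5\right) 6 + 1 = -30 + 1 = -29$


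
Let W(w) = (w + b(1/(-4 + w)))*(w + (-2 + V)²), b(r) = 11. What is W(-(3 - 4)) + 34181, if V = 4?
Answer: 34241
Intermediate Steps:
W(w) = (4 + w)*(11 + w) (W(w) = (w + 11)*(w + (-2 + 4)²) = (11 + w)*(w + 2²) = (11 + w)*(w + 4) = (11 + w)*(4 + w) = (4 + w)*(11 + w))
W(-(3 - 4)) + 34181 = (44 + (-(3 - 4))² + 15*(-(3 - 4))) + 34181 = (44 + (-1*(-1))² + 15*(-1*(-1))) + 34181 = (44 + 1² + 15*1) + 34181 = (44 + 1 + 15) + 34181 = 60 + 34181 = 34241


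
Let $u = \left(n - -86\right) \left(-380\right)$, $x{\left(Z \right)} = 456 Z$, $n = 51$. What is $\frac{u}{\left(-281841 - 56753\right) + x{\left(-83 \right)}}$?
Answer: $\frac{26030}{188221} \approx 0.13829$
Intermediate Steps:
$u = -52060$ ($u = \left(51 - -86\right) \left(-380\right) = \left(51 + 86\right) \left(-380\right) = 137 \left(-380\right) = -52060$)
$\frac{u}{\left(-281841 - 56753\right) + x{\left(-83 \right)}} = - \frac{52060}{\left(-281841 - 56753\right) + 456 \left(-83\right)} = - \frac{52060}{-338594 - 37848} = - \frac{52060}{-376442} = \left(-52060\right) \left(- \frac{1}{376442}\right) = \frac{26030}{188221}$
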